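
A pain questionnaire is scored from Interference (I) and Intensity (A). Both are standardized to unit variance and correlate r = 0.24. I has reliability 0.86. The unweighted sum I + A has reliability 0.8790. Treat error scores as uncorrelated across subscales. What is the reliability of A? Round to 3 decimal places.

Var(I+A) = 2 + 2·0.24 = 2.480.
True-score variance = ρ_I + ρ_A + 2·0.24, so 0.8790 = (0.86 + ρ_A + 0.48) / 2.480.
ρ_A = 0.8790·2.480 − 0.86 − 0.48 = 0.840.

0.840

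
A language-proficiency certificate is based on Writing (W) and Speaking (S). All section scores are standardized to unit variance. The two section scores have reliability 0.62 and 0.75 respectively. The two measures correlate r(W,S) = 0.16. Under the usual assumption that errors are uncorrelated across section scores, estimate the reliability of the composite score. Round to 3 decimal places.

Var(W+S) = 2 + 2·[0.16] = 2 + 0.32 = 2.32.
Because errors are independent across components, Cov(Tᵢ,Tⱼ) = Cov(Xᵢ,Xⱼ); the off-diagonal part of the true-score variance is the same as above.
True-score variance = [0.62 + 0.75] + 0.32 = 1.37 + 0.32 = 1.69.
Reliability = 1.69 / 2.32 = 0.728.

0.728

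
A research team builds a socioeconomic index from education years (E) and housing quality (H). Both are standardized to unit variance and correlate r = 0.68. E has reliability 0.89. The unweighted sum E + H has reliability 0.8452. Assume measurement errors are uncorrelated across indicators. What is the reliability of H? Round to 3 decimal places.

Var(E+H) = 2 + 2·0.68 = 3.360.
True-score variance = ρ_E + ρ_H + 2·0.68, so 0.8452 = (0.89 + ρ_H + 1.36) / 3.360.
ρ_H = 0.8452·3.360 − 0.89 − 1.36 = 0.590.

0.590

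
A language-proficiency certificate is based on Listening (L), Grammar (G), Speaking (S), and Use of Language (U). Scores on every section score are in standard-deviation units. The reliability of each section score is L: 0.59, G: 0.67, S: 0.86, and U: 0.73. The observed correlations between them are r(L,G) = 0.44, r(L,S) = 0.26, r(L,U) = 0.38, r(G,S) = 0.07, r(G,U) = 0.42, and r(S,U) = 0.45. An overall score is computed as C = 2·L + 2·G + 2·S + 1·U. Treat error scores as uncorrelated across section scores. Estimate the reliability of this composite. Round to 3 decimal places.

Var(C) = 2² + 2² + 2² + 1 + 2·[4·0.44 + 4·0.26 + 2·0.38 + 4·0.07 + 2·0.42 + 2·0.45] = 13 + 11.16 = 24.16.
Because errors are independent across components, Cov(Tᵢ,Tⱼ) = Cov(Xᵢ,Xⱼ); the off-diagonal part of the true-score variance is the same as above.
True-score variance = [2²·0.59 + 2²·0.67 + 2²·0.86 + 0.73] + 11.16 = 9.21 + 11.16 = 20.37.
Reliability = 20.37 / 24.16 = 0.843.

0.843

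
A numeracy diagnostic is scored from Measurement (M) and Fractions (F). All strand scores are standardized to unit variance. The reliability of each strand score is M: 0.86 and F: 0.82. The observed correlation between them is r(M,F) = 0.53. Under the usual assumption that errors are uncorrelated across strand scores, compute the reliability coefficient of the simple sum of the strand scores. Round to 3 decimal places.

0.895

Var(M+F) = 2 + 2·[0.53] = 2 + 1.06 = 3.06.
Under uncorrelated errors the observed covariances equal the true-score covariances, so only the own-variance terms attenuate.
True-score variance = [0.86 + 0.82] + 1.06 = 1.68 + 1.06 = 2.74.
Reliability = 2.74 / 3.06 = 0.895.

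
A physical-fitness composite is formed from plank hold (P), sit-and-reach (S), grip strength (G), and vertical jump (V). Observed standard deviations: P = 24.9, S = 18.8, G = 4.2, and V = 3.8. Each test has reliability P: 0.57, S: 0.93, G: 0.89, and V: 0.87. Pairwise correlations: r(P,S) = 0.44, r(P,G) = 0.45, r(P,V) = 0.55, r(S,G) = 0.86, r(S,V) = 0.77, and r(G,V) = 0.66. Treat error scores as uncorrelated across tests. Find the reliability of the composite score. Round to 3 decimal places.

Var(P+S+G+V) = 24.9² + 18.8² + 4.2² + 3.8² + 2·[24.9·18.8·0.44 + 24.9·4.2·0.45 + 24.9·3.8·0.55 + 18.8·4.2·0.86 + 18.8·3.8·0.77 + 4.2·3.8·0.66] = 1005.53 + 877.046 = 1882.58.
Because errors are independent across components, Cov(Tᵢ,Tⱼ) = Cov(Xᵢ,Xⱼ); the off-diagonal part of the true-score variance is the same as above.
True-score variance = [24.9²·0.57 + 18.8²·0.93 + 4.2²·0.89 + 3.8²·0.87] + 877.046 = 710.367 + 877.046 = 1587.41.
Reliability = 1587.41 / 1882.58 = 0.843.

0.843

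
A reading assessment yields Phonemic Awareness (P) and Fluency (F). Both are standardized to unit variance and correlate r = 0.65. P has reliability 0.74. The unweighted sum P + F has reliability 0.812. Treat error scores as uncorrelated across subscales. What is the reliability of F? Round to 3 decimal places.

0.640

Var(P+F) = 2 + 2·0.65 = 3.300.
True-score variance = ρ_P + ρ_F + 2·0.65, so 0.812 = (0.74 + ρ_F + 1.30) / 3.300.
ρ_F = 0.812·3.300 − 0.74 − 1.30 = 0.640.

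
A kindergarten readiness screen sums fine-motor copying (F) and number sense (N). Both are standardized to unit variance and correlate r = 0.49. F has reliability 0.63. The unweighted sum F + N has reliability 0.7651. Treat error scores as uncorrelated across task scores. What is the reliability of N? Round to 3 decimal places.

0.670

Var(F+N) = 2 + 2·0.49 = 2.980.
True-score variance = ρ_F + ρ_N + 2·0.49, so 0.7651 = (0.63 + ρ_N + 0.98) / 2.980.
ρ_N = 0.7651·2.980 − 0.63 − 0.98 = 0.670.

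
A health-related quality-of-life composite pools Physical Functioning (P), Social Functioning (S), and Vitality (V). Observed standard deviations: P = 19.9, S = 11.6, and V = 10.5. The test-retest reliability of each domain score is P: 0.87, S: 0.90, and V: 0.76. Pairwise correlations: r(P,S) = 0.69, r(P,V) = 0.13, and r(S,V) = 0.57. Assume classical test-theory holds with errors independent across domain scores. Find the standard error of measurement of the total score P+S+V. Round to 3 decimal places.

9.560

Var(total) = 640.82 + 511.738 = 1152.56.
True-score variance = 549.423 + 511.738 = 1061.16, so reliability = 0.9207.
Error variance = 1152.56 − 1061.16 = 91.3973; SEM = √91.3973 = 9.560.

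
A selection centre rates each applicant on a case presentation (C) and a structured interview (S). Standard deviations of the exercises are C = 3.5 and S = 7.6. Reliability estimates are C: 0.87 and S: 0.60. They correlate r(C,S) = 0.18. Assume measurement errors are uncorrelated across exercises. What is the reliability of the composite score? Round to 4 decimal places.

0.6897

Var(C+S) = 3.5² + 7.6² + 2·[3.5·7.6·0.18] = 70.01 + 9.576 = 79.586.
Because errors are independent across components, Cov(Tᵢ,Tⱼ) = Cov(Xᵢ,Xⱼ); the off-diagonal part of the true-score variance is the same as above.
True-score variance = [3.5²·0.87 + 7.6²·0.60] + 9.576 = 45.3135 + 9.576 = 54.8895.
Reliability = 54.8895 / 79.586 = 0.6897.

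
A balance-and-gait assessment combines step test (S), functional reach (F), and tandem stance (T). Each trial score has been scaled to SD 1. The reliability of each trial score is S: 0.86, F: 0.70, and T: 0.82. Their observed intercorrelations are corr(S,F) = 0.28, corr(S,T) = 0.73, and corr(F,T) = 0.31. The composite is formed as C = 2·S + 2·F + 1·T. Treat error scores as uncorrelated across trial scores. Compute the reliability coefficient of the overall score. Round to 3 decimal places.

0.874

Var(C) = 2² + 2² + 1 + 2·[4·0.28 + 2·0.73 + 2·0.31] = 9 + 6.4 = 15.4.
Because errors are independent across components, Cov(Tᵢ,Tⱼ) = Cov(Xᵢ,Xⱼ); the off-diagonal part of the true-score variance is the same as above.
True-score variance = [2²·0.86 + 2²·0.70 + 0.82] + 6.4 = 7.06 + 6.4 = 13.46.
Reliability = 13.46 / 15.4 = 0.874.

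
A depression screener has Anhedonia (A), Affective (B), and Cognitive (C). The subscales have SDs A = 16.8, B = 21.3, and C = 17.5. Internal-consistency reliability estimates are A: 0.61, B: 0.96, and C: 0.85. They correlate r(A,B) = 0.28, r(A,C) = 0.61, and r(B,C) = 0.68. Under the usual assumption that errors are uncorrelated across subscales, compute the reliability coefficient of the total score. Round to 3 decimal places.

Var(A+B+C) = 16.8² + 21.3² + 17.5² + 2·[16.8·21.3·0.28 + 16.8·17.5·0.61 + 21.3·17.5·0.68] = 1042.18 + 1066.01 = 2108.19.
With uncorrelated errors the cross-covariances are all true-score covariance, so they carry over unchanged; only the diagonal terms shrink to ρᵢσᵢ².
True-score variance = [16.8²·0.61 + 21.3²·0.96 + 17.5²·0.85] + 1066.01 = 868.021 + 1066.01 = 1934.03.
Reliability = 1934.03 / 2108.19 = 0.917.

0.917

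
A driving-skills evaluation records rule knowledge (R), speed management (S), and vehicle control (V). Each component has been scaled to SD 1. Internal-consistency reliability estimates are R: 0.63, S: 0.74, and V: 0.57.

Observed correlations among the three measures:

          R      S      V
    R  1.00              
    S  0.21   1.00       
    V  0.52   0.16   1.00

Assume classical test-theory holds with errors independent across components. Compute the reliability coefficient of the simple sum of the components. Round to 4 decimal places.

Var(R+S+V) = 3 + 2·[0.21 + 0.52 + 0.16] = 3 + 1.78 = 4.78.
With uncorrelated errors the cross-covariances are all true-score covariance, so they carry over unchanged; only the diagonal terms shrink to ρᵢσᵢ².
True-score variance = [0.63 + 0.74 + 0.57] + 1.78 = 1.94 + 1.78 = 3.72.
Reliability = 3.72 / 4.78 = 0.7782.

0.7782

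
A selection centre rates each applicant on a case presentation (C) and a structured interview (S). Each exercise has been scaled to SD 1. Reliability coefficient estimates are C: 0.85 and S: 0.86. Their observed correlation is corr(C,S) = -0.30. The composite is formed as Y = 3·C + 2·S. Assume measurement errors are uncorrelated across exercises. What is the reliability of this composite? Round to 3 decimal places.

0.797

Var(Y) = 3² + 2² + 2·[6·(-0.30)] = 13 − 3.6 = 9.4.
Because errors are independent across components, Cov(Tᵢ,Tⱼ) = Cov(Xᵢ,Xⱼ); the off-diagonal part of the true-score variance is the same as above.
True-score variance = [3²·0.85 + 2²·0.86] − 3.6 = 11.09 − 3.6 = 7.49.
Reliability = 7.49 / 9.4 = 0.797.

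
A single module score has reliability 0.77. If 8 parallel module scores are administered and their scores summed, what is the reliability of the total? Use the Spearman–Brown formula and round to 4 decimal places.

ρ_k = kρ / (1 + (k−1)ρ) = 8·0.77 / (1 + 7·0.77) = 6.160 / 6.390 = 0.9640.

0.9640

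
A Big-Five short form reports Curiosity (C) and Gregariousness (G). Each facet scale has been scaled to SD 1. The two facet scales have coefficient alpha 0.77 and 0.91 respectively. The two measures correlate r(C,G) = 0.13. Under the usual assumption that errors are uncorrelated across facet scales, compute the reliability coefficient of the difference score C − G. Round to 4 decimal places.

0.8161

Var(C−G) = 1 + 1 − 2·0.13 = 2 − 0.26 = 1.74.
Under uncorrelated errors the observed covariances equal the true-score covariances, so only the own-variance terms attenuate.
True-score variance = [0.77 + 0.91] − 0.26 = 1.68 − 0.26 = 1.42.
Reliability = 1.42 / 1.74 = 0.8161.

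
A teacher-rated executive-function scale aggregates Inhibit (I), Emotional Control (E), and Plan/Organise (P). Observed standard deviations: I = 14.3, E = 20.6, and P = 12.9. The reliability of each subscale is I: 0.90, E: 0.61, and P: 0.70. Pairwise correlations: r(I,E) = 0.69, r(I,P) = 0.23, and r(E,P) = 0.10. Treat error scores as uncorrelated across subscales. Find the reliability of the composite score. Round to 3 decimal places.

0.824

Var(I+E+P) = 14.3² + 20.6² + 12.9² + 2·[14.3·20.6·0.69 + 14.3·12.9·0.23 + 20.6·12.9·0.10] = 795.26 + 544.525 = 1339.78.
Under uncorrelated errors the observed covariances equal the true-score covariances, so only the own-variance terms attenuate.
True-score variance = [14.3²·0.90 + 20.6²·0.61 + 12.9²·0.70] + 544.525 = 559.388 + 544.525 = 1103.91.
Reliability = 1103.91 / 1339.78 = 0.824.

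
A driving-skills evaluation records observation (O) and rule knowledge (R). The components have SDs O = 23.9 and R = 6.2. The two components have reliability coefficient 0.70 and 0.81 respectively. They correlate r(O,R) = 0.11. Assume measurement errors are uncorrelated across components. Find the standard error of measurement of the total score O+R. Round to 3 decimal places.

Var(total) = 609.65 + 32.5996 = 642.25.
True-score variance = 430.983 + 32.5996 = 463.583, so reliability = 0.7218.
Error variance = 642.25 − 463.583 = 178.667; SEM = √178.667 = 13.367.

13.367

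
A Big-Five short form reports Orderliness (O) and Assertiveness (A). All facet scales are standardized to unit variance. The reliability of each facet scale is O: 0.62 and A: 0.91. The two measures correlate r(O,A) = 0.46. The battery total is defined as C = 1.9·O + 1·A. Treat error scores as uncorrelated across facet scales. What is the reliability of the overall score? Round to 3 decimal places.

0.770

Var(C) = 1.9² + 1 + 2·[1.9·0.46] = 4.61 + 1.748 = 6.358.
Under uncorrelated errors the observed covariances equal the true-score covariances, so only the own-variance terms attenuate.
True-score variance = [1.9²·0.62 + 0.91] + 1.748 = 3.1482 + 1.748 = 4.8962.
Reliability = 4.8962 / 6.358 = 0.770.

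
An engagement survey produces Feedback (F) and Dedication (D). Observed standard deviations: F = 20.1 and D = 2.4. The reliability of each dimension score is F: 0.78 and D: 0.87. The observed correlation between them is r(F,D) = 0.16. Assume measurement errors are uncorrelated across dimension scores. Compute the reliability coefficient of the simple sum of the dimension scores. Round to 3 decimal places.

Var(F+D) = 20.1² + 2.4² + 2·[20.1·2.4·0.16] = 409.77 + 15.4368 = 425.207.
Under uncorrelated errors the observed covariances equal the true-score covariances, so only the own-variance terms attenuate.
True-score variance = [20.1²·0.78 + 2.4²·0.87] + 15.4368 = 320.139 + 15.4368 = 335.576.
Reliability = 335.576 / 425.207 = 0.789.

0.789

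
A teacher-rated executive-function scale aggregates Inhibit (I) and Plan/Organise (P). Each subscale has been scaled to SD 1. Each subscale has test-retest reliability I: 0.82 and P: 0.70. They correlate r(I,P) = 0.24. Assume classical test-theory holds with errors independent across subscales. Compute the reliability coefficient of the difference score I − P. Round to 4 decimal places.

Var(I−P) = 1 + 1 − 2·0.24 = 2 − 0.48 = 1.52.
With uncorrelated errors the cross-covariances are all true-score covariance, so they carry over unchanged; only the diagonal terms shrink to ρᵢσᵢ².
True-score variance = [0.82 + 0.70] − 0.48 = 1.52 − 0.48 = 1.04.
Reliability = 1.04 / 1.52 = 0.6842.

0.6842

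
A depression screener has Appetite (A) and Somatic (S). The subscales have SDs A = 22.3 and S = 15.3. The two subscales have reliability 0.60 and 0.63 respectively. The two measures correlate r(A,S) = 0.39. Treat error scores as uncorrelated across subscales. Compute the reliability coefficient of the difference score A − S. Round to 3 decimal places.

Var(A−S) = 22.3² + 15.3² − 2·22.3·15.3·0.39 = 731.38 − 266.128 = 465.252.
Under uncorrelated errors the observed covariances equal the true-score covariances, so only the own-variance terms attenuate.
True-score variance = [22.3²·0.60 + 15.3²·0.63] − 266.128 = 445.851 − 266.128 = 179.723.
Reliability = 179.723 / 465.252 = 0.386.

0.386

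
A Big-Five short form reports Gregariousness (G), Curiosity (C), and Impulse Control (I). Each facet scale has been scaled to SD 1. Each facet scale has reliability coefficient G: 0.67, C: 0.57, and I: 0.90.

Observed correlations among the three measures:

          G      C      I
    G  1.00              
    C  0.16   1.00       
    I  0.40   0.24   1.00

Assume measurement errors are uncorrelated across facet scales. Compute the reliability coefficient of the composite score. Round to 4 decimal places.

Var(G+C+I) = 3 + 2·[0.16 + 0.40 + 0.24] = 3 + 1.6 = 4.6.
Under uncorrelated errors the observed covariances equal the true-score covariances, so only the own-variance terms attenuate.
True-score variance = [0.67 + 0.57 + 0.90] + 1.6 = 2.14 + 1.6 = 3.74.
Reliability = 3.74 / 4.6 = 0.8130.

0.8130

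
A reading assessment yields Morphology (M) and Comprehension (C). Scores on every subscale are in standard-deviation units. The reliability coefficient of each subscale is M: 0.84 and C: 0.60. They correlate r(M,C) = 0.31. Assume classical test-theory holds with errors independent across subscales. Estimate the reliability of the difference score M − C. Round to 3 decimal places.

0.594

Var(M−C) = 1 + 1 − 2·0.31 = 2 − 0.62 = 1.38.
Because errors are independent across components, Cov(Tᵢ,Tⱼ) = Cov(Xᵢ,Xⱼ); the off-diagonal part of the true-score variance is the same as above.
True-score variance = [0.84 + 0.60] − 0.62 = 1.44 − 0.62 = 0.82.
Reliability = 0.82 / 1.38 = 0.594.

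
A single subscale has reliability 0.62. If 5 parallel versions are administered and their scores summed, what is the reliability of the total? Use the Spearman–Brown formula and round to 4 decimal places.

0.8908

ρ_k = kρ / (1 + (k−1)ρ) = 5·0.62 / (1 + 4·0.62) = 3.100 / 3.480 = 0.8908.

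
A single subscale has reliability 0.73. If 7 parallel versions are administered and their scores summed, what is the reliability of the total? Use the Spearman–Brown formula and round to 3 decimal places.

0.950

ρ_k = kρ / (1 + (k−1)ρ) = 7·0.73 / (1 + 6·0.73) = 5.110 / 5.380 = 0.950.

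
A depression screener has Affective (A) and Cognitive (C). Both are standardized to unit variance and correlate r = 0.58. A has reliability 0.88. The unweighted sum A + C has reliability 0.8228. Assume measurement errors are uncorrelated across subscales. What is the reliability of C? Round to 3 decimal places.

0.560

Var(A+C) = 2 + 2·0.58 = 3.160.
True-score variance = ρ_A + ρ_C + 2·0.58, so 0.8228 = (0.88 + ρ_C + 1.16) / 3.160.
ρ_C = 0.8228·3.160 − 0.88 − 1.16 = 0.560.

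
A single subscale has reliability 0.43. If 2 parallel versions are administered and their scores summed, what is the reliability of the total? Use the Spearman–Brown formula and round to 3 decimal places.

0.601

ρ_k = kρ / (1 + (k−1)ρ) = 2·0.43 / (1 + 1·0.43) = 0.860 / 1.430 = 0.601.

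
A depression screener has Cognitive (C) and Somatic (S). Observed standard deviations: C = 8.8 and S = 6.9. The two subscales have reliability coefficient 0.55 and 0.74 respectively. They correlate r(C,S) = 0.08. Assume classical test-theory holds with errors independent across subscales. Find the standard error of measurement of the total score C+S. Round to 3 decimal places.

Var(total) = 125.05 + 9.7152 = 134.765.
True-score variance = 77.8234 + 9.7152 = 87.5386, so reliability = 0.6496.
Error variance = 134.765 − 87.5386 = 47.2266; SEM = √47.2266 = 6.872.

6.872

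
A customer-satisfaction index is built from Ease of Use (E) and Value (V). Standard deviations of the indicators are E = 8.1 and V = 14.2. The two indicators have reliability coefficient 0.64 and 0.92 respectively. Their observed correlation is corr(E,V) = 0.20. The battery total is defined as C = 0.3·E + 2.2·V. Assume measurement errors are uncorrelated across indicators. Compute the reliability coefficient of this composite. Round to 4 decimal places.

Var(C) = 0.3²·8.1² + 2.2²·14.2² + 2·[0.66·8.1·14.2·0.20] = 981.843 + 30.3653 = 1012.21.
With uncorrelated errors the cross-covariances are all true-score covariance, so they carry over unchanged; only the diagonal terms shrink to ρᵢσᵢ².
True-score variance = [0.3²·8.1²·0.64 + 2.2²·14.2²·0.92] + 30.3653 = 901.642 + 30.3653 = 932.007.
Reliability = 932.007 / 1012.21 = 0.9208.

0.9208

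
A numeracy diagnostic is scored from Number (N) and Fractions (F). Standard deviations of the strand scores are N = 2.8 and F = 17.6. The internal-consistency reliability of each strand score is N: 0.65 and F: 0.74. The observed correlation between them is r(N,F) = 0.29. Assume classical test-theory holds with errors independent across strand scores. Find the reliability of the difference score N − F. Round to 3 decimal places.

0.712

Var(N−F) = 2.8² + 17.6² − 2·2.8·17.6·0.29 = 317.6 − 28.5824 = 289.018.
With uncorrelated errors the cross-covariances are all true-score covariance, so they carry over unchanged; only the diagonal terms shrink to ρᵢσᵢ².
True-score variance = [2.8²·0.65 + 17.6²·0.74] − 28.5824 = 234.318 − 28.5824 = 205.736.
Reliability = 205.736 / 289.018 = 0.712.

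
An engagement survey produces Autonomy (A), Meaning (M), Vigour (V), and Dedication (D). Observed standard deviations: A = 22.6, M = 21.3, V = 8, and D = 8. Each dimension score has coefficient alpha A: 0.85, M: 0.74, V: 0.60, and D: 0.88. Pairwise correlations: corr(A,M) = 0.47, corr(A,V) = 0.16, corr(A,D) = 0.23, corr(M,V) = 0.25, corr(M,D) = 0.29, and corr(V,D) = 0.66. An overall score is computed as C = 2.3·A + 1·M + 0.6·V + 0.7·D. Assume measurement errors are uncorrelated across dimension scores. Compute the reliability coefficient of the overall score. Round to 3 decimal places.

Var(C) = 2.3²·22.6² + 21.3² + 0.6²·8² + 0.7²·8² + 2·[2.3·22.6·21.3·0.47 + 1.38·22.6·8·0.16 + 1.61·22.6·8·0.23 + 0.6·21.3·8·0.25 + 0.7·21.3·8·0.29 + 0.42·8·8·0.66] = 3210.01 + 1410.27 = 4620.28.
Because errors are independent across components, Cov(Tᵢ,Tⱼ) = Cov(Xᵢ,Xⱼ); the off-diagonal part of the true-score variance is the same as above.
True-score variance = [2.3²·22.6²·0.85 + 21.3²·0.74 + 0.6²·8²·0.60 + 0.7²·8²·0.88] + 1410.27 = 2673.78 + 1410.27 = 4084.05.
Reliability = 4084.05 / 4620.28 = 0.884.

0.884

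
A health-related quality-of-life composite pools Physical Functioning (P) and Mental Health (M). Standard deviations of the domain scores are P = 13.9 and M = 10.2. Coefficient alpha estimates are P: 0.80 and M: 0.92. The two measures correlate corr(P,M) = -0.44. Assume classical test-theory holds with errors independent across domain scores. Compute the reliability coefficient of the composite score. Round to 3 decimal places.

Var(P+M) = 13.9² + 10.2² + 2·[13.9·10.2·(-0.44)] = 297.25 − 124.766 = 172.484.
With uncorrelated errors the cross-covariances are all true-score covariance, so they carry over unchanged; only the diagonal terms shrink to ρᵢσᵢ².
True-score variance = [13.9²·0.80 + 10.2²·0.92] − 124.766 = 250.285 − 124.766 = 125.518.
Reliability = 125.518 / 172.484 = 0.728.

0.728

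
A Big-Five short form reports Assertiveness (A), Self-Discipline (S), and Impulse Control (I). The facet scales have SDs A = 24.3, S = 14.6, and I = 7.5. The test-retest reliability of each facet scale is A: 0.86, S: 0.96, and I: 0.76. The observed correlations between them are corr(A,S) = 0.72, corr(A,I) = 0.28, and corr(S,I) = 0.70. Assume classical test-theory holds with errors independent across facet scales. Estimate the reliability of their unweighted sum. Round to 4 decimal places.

Var(A+S+I) = 24.3² + 14.6² + 7.5² + 2·[24.3·14.6·0.72 + 24.3·7.5·0.28 + 14.6·7.5·0.70] = 859.9 + 766.243 = 1626.14.
Under uncorrelated errors the observed covariances equal the true-score covariances, so only the own-variance terms attenuate.
True-score variance = [24.3²·0.86 + 14.6²·0.96 + 7.5²·0.76] + 766.243 = 755.205 + 766.243 = 1521.45.
Reliability = 1521.45 / 1626.14 = 0.9356.

0.9356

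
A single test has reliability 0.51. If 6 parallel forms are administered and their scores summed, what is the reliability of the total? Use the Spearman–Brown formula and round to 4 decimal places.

ρ_k = kρ / (1 + (k−1)ρ) = 6·0.51 / (1 + 5·0.51) = 3.060 / 3.550 = 0.8620.

0.8620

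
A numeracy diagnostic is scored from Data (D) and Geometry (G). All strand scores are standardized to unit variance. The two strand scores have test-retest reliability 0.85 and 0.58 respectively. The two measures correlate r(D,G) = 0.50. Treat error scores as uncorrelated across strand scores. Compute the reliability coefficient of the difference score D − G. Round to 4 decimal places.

0.4300

Var(D−G) = 1 + 1 − 2·0.50 = 2 − 1 = 1.
With uncorrelated errors the cross-covariances are all true-score covariance, so they carry over unchanged; only the diagonal terms shrink to ρᵢσᵢ².
True-score variance = [0.85 + 0.58] − 1 = 1.43 − 1 = 0.43.
Reliability = 0.43 / 1 = 0.4300.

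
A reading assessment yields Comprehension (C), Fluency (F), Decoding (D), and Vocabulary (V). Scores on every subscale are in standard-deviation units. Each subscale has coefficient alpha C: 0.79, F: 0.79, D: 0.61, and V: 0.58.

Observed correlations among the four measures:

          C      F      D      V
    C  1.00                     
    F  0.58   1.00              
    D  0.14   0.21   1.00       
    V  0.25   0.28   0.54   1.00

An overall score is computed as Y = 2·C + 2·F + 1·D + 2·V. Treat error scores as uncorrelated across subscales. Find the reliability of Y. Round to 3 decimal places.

Var(Y) = 2² + 2² + 1 + 2² + 2·[4·0.58 + 2·0.14 + 4·0.25 + 2·0.21 + 4·0.28 + 2·0.54] = 13 + 12.44 = 25.44.
Because errors are independent across components, Cov(Tᵢ,Tⱼ) = Cov(Xᵢ,Xⱼ); the off-diagonal part of the true-score variance is the same as above.
True-score variance = [2²·0.79 + 2²·0.79 + 0.61 + 2²·0.58] + 12.44 = 9.25 + 12.44 = 21.69.
Reliability = 21.69 / 25.44 = 0.853.

0.853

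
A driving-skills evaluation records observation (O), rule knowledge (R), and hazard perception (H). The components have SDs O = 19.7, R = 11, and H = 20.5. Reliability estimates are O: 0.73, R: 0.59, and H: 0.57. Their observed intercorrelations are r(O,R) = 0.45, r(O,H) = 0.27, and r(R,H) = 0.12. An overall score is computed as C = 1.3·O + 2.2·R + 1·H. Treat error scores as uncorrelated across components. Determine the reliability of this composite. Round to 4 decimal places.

0.7720

Var(C) = 1.3²·19.7² + 2.2²·11² + 20.5² + 2·[2.86·19.7·11·0.45 + 1.3·19.7·20.5·0.27 + 2.2·11·20.5·0.12] = 1661.76 + 960.353 = 2622.11.
Under uncorrelated errors the observed covariances equal the true-score covariances, so only the own-variance terms attenuate.
True-score variance = [1.3²·19.7²·0.73 + 2.2²·11²·0.59 + 20.5²·0.57] + 960.353 = 1063.86 + 960.353 = 2024.21.
Reliability = 2024.21 / 2622.11 = 0.7720.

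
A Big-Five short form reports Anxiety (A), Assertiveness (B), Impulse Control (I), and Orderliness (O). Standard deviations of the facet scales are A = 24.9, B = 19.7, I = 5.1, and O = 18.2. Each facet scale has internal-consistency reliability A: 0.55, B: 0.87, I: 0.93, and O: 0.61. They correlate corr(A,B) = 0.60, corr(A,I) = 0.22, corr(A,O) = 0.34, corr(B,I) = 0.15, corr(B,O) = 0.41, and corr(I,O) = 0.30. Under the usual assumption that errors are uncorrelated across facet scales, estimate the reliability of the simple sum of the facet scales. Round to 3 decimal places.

Var(A+B+I+O) = 24.9² + 19.7² + 5.1² + 18.2² + 2·[24.9·19.7·0.60 + 24.9·5.1·0.22 + 24.9·18.2·0.34 + 19.7·5.1·0.15 + 19.7·18.2·0.41 + 5.1·18.2·0.30] = 1365.35 + 1332.51 = 2697.86.
Under uncorrelated errors the observed covariances equal the true-score covariances, so only the own-variance terms attenuate.
True-score variance = [24.9²·0.55 + 19.7²·0.87 + 5.1²·0.93 + 18.2²·0.61] + 1332.51 = 904.889 + 1332.51 = 2237.4.
Reliability = 2237.4 / 2697.86 = 0.829.

0.829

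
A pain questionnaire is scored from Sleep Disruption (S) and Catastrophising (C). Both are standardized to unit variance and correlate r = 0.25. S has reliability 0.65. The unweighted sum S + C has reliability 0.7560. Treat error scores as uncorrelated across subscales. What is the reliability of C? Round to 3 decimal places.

Var(S+C) = 2 + 2·0.25 = 2.500.
True-score variance = ρ_S + ρ_C + 2·0.25, so 0.7560 = (0.65 + ρ_C + 0.50) / 2.500.
ρ_C = 0.7560·2.500 − 0.65 − 0.50 = 0.740.

0.740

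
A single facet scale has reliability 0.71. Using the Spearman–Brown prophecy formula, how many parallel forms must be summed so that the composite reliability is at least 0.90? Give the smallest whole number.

4

k ≥ ρ*(1−ρ₁)/(ρ₁(1−ρ*)) = 0.90·0.29 / (0.71·0.10) = 3.676.
Smallest integer k = 4.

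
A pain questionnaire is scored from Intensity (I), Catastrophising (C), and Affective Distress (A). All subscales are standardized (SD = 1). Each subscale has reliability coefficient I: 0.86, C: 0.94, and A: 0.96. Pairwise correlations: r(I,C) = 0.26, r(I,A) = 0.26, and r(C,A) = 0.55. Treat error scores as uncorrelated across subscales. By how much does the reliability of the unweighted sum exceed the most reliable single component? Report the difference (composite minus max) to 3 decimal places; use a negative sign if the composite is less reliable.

-0.007

Var(sum) = 3 + 2.14 = 5.14; true-score variance = 2.76 + 2.14 = 4.9; composite reliability = 0.9533.
Max component reliability = 0.9600.
Difference = 0.9533 − 0.9600 = -0.007.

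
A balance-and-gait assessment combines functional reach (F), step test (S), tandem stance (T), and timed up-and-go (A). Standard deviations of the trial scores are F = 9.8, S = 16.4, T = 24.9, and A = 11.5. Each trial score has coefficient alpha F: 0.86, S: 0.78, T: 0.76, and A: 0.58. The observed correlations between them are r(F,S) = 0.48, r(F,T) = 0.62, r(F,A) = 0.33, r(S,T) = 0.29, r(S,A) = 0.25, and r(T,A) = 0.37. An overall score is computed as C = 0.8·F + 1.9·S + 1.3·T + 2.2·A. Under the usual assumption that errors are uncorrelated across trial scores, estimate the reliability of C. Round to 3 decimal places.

0.851

Var(C) = 0.8²·9.8² + 1.9²·16.4² + 1.3²·24.9² + 2.2²·11.5² + 2·[1.52·9.8·16.4·0.48 + 1.04·9.8·24.9·0.62 + 1.76·9.8·11.5·0.33 + 2.47·16.4·24.9·0.29 + 4.18·16.4·11.5·0.25 + 2.86·24.9·11.5·0.37] = 2720.32 + 2265.34 = 4985.66.
With uncorrelated errors the cross-covariances are all true-score covariance, so they carry over unchanged; only the diagonal terms shrink to ρᵢσᵢ².
True-score variance = [0.8²·9.8²·0.86 + 1.9²·16.4²·0.78 + 1.3²·24.9²·0.76 + 2.2²·11.5²·0.58] + 2265.34 = 1977.79 + 2265.34 = 4243.14.
Reliability = 4243.14 / 4985.66 = 0.851.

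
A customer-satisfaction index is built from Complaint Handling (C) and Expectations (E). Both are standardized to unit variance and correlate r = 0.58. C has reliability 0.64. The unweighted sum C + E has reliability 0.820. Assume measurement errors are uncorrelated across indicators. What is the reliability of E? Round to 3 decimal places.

0.791

Var(C+E) = 2 + 2·0.58 = 3.160.
True-score variance = ρ_C + ρ_E + 2·0.58, so 0.820 = (0.64 + ρ_E + 1.16) / 3.160.
ρ_E = 0.820·3.160 − 0.64 − 1.16 = 0.791.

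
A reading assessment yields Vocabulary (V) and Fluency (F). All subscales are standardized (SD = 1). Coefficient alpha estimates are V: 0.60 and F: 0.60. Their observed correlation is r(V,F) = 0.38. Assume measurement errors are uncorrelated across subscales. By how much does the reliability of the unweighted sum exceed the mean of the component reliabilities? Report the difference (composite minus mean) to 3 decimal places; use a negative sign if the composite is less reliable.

Var(sum) = 2 + 0.76 = 2.76; true-score variance = 1.2 + 0.76 = 1.96; composite reliability = 0.7101.
Mean component reliability = 0.6000.
Difference = 0.7101 − 0.6000 = 0.110.

0.110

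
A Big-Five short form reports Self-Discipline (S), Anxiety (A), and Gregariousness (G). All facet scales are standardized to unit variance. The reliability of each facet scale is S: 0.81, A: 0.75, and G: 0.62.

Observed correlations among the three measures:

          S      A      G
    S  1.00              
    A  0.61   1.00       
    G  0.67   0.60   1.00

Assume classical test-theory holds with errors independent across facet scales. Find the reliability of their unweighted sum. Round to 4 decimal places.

0.8787

Var(S+A+G) = 3 + 2·[0.61 + 0.67 + 0.60] = 3 + 3.76 = 6.76.
Because errors are independent across components, Cov(Tᵢ,Tⱼ) = Cov(Xᵢ,Xⱼ); the off-diagonal part of the true-score variance is the same as above.
True-score variance = [0.81 + 0.75 + 0.62] + 3.76 = 2.18 + 3.76 = 5.94.
Reliability = 5.94 / 6.76 = 0.8787.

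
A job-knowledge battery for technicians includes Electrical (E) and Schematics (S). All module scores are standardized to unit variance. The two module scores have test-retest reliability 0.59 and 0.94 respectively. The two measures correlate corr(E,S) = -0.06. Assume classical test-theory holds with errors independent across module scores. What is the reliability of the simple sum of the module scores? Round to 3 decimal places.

0.750

Var(E+S) = 2 + 2·[(-0.06)] = 2 − 0.12 = 1.88.
With uncorrelated errors the cross-covariances are all true-score covariance, so they carry over unchanged; only the diagonal terms shrink to ρᵢσᵢ².
True-score variance = [0.59 + 0.94] − 0.12 = 1.53 − 0.12 = 1.41.
Reliability = 1.41 / 1.88 = 0.750.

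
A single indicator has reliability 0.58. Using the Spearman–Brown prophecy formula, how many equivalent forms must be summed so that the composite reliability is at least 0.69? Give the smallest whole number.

2

k ≥ ρ*(1−ρ₁)/(ρ₁(1−ρ*)) = 0.69·0.42 / (0.58·0.31) = 1.612.
Smallest integer k = 2.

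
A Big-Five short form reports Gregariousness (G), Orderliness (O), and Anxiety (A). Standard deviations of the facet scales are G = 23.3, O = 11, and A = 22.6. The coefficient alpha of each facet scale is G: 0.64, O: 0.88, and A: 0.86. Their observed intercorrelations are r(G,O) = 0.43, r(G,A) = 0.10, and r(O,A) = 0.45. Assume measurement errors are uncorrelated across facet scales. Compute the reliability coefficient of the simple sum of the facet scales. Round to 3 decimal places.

Var(G+O+A) = 23.3² + 11² + 22.6² + 2·[23.3·11·0.43 + 23.3·22.6·0.10 + 11·22.6·0.45] = 1174.65 + 549.474 = 1724.12.
Because errors are independent across components, Cov(Tᵢ,Tⱼ) = Cov(Xᵢ,Xⱼ); the off-diagonal part of the true-score variance is the same as above.
True-score variance = [23.3²·0.64 + 11²·0.88 + 22.6²·0.86] + 549.474 = 893.183 + 549.474 = 1442.66.
Reliability = 1442.66 / 1724.12 = 0.837.

0.837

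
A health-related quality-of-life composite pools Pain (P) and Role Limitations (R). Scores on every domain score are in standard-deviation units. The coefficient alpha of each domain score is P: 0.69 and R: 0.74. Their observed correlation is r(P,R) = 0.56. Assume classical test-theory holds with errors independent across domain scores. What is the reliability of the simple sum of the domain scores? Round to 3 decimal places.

Var(P+R) = 2 + 2·[0.56] = 2 + 1.12 = 3.12.
With uncorrelated errors the cross-covariances are all true-score covariance, so they carry over unchanged; only the diagonal terms shrink to ρᵢσᵢ².
True-score variance = [0.69 + 0.74] + 1.12 = 1.43 + 1.12 = 2.55.
Reliability = 2.55 / 3.12 = 0.817.

0.817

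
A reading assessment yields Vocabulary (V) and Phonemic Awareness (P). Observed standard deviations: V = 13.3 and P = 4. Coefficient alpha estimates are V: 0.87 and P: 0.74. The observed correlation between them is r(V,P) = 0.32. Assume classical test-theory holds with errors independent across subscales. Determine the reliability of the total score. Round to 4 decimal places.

0.8803

Var(V+P) = 13.3² + 4² + 2·[13.3·4·0.32] = 192.89 + 34.048 = 226.938.
With uncorrelated errors the cross-covariances are all true-score covariance, so they carry over unchanged; only the diagonal terms shrink to ρᵢσᵢ².
True-score variance = [13.3²·0.87 + 4²·0.74] + 34.048 = 165.734 + 34.048 = 199.782.
Reliability = 199.782 / 226.938 = 0.8803.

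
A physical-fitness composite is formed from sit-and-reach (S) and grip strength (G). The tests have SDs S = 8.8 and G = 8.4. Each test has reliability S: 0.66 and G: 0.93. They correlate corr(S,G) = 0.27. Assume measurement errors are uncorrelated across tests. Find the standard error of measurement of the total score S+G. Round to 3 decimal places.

5.592

Var(total) = 148 + 39.9168 = 187.917.
True-score variance = 116.731 + 39.9168 = 156.648, so reliability = 0.8336.
Error variance = 187.917 − 156.648 = 31.2688; SEM = √31.2688 = 5.592.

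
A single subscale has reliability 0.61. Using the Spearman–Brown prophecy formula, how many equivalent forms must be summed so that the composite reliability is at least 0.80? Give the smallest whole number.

3

k ≥ ρ*(1−ρ₁)/(ρ₁(1−ρ*)) = 0.80·0.39 / (0.61·0.20) = 2.557.
Smallest integer k = 3.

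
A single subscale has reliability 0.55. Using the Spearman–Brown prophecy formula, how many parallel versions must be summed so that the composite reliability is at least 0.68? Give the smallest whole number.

k ≥ ρ*(1−ρ₁)/(ρ₁(1−ρ*)) = 0.68·0.45 / (0.55·0.32) = 1.739.
Smallest integer k = 2.

2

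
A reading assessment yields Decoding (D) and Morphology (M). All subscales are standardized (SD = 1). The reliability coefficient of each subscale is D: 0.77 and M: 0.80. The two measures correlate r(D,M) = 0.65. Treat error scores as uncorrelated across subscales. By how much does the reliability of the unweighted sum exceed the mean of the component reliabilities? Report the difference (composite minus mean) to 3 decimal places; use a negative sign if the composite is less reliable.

Var(sum) = 2 + 1.3 = 3.3; true-score variance = 1.57 + 1.3 = 2.87; composite reliability = 0.8697.
Mean component reliability = 0.7850.
Difference = 0.8697 − 0.7850 = 0.085.

0.085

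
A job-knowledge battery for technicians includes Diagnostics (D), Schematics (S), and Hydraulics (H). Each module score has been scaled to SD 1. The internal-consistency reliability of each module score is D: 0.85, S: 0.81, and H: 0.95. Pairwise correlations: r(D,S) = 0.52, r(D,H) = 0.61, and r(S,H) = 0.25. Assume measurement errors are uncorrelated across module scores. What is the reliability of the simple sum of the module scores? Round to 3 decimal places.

0.932

Var(D+S+H) = 3 + 2·[0.52 + 0.61 + 0.25] = 3 + 2.76 = 5.76.
Under uncorrelated errors the observed covariances equal the true-score covariances, so only the own-variance terms attenuate.
True-score variance = [0.85 + 0.81 + 0.95] + 2.76 = 2.61 + 2.76 = 5.37.
Reliability = 5.37 / 5.76 = 0.932.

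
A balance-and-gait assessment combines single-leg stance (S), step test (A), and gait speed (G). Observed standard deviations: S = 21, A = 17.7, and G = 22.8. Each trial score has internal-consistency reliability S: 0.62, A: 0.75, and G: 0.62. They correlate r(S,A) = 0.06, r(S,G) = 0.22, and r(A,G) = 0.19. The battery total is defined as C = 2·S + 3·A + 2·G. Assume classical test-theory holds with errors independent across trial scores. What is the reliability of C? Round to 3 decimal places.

Var(C) = 2²·21² + 3²·17.7² + 2²·22.8² + 2·[6·21·17.7·0.06 + 4·21·22.8·0.22 + 6·17.7·22.8·0.19] = 6662.97 + 2030.43 = 8693.4.
Because errors are independent across components, Cov(Tᵢ,Tⱼ) = Cov(Xᵢ,Xⱼ); the off-diagonal part of the true-score variance is the same as above.
True-score variance = [2²·21²·0.62 + 3²·17.7²·0.75 + 2²·22.8²·0.62] + 2030.43 = 4497.59 + 2030.43 = 6528.02.
Reliability = 6528.02 / 8693.4 = 0.751.

0.751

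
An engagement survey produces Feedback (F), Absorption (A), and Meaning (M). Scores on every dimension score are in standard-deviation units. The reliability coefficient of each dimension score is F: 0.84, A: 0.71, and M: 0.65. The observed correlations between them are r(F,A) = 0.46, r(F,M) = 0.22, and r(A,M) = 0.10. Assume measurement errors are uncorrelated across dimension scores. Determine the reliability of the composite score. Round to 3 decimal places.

0.825

Var(F+A+M) = 3 + 2·[0.46 + 0.22 + 0.10] = 3 + 1.56 = 4.56.
Because errors are independent across components, Cov(Tᵢ,Tⱼ) = Cov(Xᵢ,Xⱼ); the off-diagonal part of the true-score variance is the same as above.
True-score variance = [0.84 + 0.71 + 0.65] + 1.56 = 2.2 + 1.56 = 3.76.
Reliability = 3.76 / 4.56 = 0.825.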